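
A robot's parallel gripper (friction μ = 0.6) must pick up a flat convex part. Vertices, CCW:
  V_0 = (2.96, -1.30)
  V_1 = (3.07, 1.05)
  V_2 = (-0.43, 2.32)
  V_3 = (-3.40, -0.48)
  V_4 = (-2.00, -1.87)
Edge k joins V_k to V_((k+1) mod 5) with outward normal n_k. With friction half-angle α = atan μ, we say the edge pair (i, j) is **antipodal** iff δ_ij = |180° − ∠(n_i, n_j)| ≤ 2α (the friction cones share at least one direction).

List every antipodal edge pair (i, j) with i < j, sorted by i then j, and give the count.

count = 5; pairs: (0,2), (0,3), (1,3), (1,4), (2,4)

α = atan 0.6 = 30.96°;  2α = 61.93°
n_0 = (+0.9989, -0.0468)
n_1 = (+0.3411, +0.9400)
n_2 = (-0.6860, +0.7276)
n_3 = (-0.7046, -0.7096)
n_4 = (+0.1142, -0.9935)
  (0,1): δ = 107.26°  ·
  (0,2): δ = 44.01°  ✓
  (0,3): δ = 47.89°  ✓
  (0,4): δ = 99.24°  ·
  (1,2): δ = 116.74°  ·
  (1,3): δ = 24.85°  ✓
  (1,4): δ = 26.50°  ✓
  (2,3): δ = 88.11°  ·
  (2,4): δ = 36.76°  ✓
  (3,4): δ = 128.65°  ·
antipodal pairs: 5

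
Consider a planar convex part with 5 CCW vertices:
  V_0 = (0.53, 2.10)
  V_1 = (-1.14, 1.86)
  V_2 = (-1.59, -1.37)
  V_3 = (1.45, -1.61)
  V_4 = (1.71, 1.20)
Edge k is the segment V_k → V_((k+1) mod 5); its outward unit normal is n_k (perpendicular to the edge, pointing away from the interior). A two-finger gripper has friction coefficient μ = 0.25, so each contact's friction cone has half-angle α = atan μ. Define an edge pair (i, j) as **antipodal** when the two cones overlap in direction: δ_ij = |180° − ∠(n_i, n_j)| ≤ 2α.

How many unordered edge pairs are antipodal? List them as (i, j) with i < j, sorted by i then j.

α = atan 0.25 = 14.04°;  2α = 28.07°
n_0 = (-0.1423, +0.9898)
n_1 = (-0.9904, +0.1380)
n_2 = (-0.0787, -0.9969)
n_3 = (+0.9957, -0.0921)
n_4 = (+0.6064, +0.7951)
  (0,1): δ = 106.11°  ·
  (0,2): δ = 12.69°  ✓
  (0,3): δ = 76.54°  ·
  (0,4): δ = 134.49°  ·
  (1,2): δ = 86.58°  ·
  (1,3): δ = 2.64°  ✓
  (1,4): δ = 60.60°  ·
  (2,3): δ = 90.77°  ·
  (2,4): δ = 32.82°  ·
  (3,4): δ = 122.05°  ·
antipodal pairs: 2

count = 2; pairs: (0,2), (1,3)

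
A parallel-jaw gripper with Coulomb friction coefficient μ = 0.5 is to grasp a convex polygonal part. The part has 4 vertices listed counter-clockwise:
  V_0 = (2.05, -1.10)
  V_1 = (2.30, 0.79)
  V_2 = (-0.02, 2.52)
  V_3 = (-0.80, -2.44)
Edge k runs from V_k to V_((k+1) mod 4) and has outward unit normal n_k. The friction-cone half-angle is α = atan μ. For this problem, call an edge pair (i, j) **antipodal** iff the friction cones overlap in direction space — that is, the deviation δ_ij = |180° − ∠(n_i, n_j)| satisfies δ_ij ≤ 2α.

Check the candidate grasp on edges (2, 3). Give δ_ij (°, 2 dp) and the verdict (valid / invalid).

δ = 55.88°, invalid

α = atan 0.5 = 26.57°;  2α = 53.13°
edge 2: e_2 = (-0.78, -4.96);  n_2 = (-0.9879, +0.1553)
edge 3: e_3 = (+2.85, +1.34);  n_3 = (+0.4255, -0.9050)
∠(n_2, n_3) = 124.12°
δ = |180° − 124.12°| = 55.88°
55.88° > 2α = 53.13°  →  invalid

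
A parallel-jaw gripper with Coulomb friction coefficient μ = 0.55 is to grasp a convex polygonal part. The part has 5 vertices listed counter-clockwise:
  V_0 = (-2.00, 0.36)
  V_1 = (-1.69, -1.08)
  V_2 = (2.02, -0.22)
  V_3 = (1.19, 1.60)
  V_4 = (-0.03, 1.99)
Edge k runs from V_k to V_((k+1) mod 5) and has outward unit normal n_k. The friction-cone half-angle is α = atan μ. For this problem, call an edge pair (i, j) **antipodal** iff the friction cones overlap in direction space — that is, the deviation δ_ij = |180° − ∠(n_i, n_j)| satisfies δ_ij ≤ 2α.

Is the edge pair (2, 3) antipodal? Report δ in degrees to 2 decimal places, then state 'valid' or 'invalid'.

α = atan 0.55 = 28.81°;  2α = 57.62°
edge 2: e_2 = (-0.83, +1.82);  n_2 = (+0.9099, +0.4149)
edge 3: e_3 = (-1.22, +0.39);  n_3 = (+0.3045, +0.9525)
∠(n_2, n_3) = 47.76°
δ = |180° − 47.76°| = 132.24°
132.24° > 2α = 57.62°  →  invalid

δ = 132.24°, invalid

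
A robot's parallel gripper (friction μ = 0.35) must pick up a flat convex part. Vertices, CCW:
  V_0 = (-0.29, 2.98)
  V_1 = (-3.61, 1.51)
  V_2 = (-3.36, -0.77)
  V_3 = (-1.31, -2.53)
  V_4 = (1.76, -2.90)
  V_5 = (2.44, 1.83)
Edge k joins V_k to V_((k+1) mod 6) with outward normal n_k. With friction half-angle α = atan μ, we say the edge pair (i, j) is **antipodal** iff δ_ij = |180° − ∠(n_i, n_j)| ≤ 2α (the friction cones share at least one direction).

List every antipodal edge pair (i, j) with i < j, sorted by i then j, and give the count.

count = 4; pairs: (0,3), (1,4), (2,5), (3,5)

α = atan 0.35 = 19.29°;  2α = 38.58°
n_0 = (-0.4049, +0.9144)
n_1 = (-0.9940, -0.1090)
n_2 = (-0.6514, -0.7587)
n_3 = (-0.1197, -0.9928)
n_4 = (+0.9898, -0.1423)
n_5 = (+0.3882, +0.9216)
  (0,1): δ = 107.62°  ·
  (0,2): δ = 64.53°  ·
  (0,3): δ = 30.75°  ✓
  (0,4): δ = 57.94°  ·
  (0,5): δ = 133.27°  ·
  (1,2): δ = 136.90°  ·
  (1,3): δ = 103.13°  ·
  (1,4): δ = 14.44°  ✓
  (1,5): δ = 60.90°  ·
  (2,3): δ = 146.22°  ·
  (2,4): δ = 57.53°  ·
  (2,5): δ = 17.80°  ✓
  (3,4): δ = 91.31°  ·
  (3,5): δ = 15.97°  ✓
  (4,5): δ = 104.66°  ·
antipodal pairs: 4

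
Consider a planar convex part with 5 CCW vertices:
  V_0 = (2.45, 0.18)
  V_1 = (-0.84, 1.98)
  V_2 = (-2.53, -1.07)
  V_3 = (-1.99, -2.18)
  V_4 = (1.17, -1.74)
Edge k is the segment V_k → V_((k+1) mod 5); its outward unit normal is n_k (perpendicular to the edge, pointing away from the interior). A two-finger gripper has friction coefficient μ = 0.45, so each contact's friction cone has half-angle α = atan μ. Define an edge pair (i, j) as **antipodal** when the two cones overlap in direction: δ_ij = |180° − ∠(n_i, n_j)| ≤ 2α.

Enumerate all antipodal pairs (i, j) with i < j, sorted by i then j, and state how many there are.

count = 3; pairs: (0,2), (0,3), (1,4)

α = atan 0.45 = 24.23°;  2α = 48.46°
n_0 = (+0.4800, +0.8773)
n_1 = (-0.8747, +0.4847)
n_2 = (-0.8992, -0.4375)
n_3 = (+0.1379, -0.9904)
n_4 = (+0.8321, -0.5547)
  (0,1): δ = 90.31°  ·
  (0,2): δ = 35.37°  ✓
  (0,3): δ = 36.61°  ✓
  (0,4): δ = 84.99°  ·
  (1,2): δ = 125.07°  ·
  (1,3): δ = 53.08°  ·
  (1,4): δ = 4.70°  ✓
  (2,3): δ = 108.02°  ·
  (2,4): δ = 59.63°  ·
  (3,4): δ = 131.62°  ·
antipodal pairs: 3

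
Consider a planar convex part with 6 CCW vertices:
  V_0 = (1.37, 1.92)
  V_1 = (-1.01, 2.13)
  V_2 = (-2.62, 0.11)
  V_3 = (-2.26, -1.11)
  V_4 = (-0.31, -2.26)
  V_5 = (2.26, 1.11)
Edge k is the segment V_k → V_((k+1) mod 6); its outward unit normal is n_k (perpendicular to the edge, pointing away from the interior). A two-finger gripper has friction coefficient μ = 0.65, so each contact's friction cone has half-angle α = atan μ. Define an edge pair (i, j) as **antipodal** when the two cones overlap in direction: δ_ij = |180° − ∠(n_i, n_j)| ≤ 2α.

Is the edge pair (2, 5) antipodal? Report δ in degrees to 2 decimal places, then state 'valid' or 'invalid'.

α = atan 0.65 = 33.02°;  2α = 66.05°
edge 2: e_2 = (+0.36, -1.22);  n_2 = (-0.9591, -0.2830)
edge 5: e_5 = (-0.89, +0.81);  n_5 = (+0.6731, +0.7396)
∠(n_2, n_5) = 148.75°
δ = |180° − 148.75°| = 31.25°
31.25° ≤ 2α = 66.05°  →  valid

δ = 31.25°, valid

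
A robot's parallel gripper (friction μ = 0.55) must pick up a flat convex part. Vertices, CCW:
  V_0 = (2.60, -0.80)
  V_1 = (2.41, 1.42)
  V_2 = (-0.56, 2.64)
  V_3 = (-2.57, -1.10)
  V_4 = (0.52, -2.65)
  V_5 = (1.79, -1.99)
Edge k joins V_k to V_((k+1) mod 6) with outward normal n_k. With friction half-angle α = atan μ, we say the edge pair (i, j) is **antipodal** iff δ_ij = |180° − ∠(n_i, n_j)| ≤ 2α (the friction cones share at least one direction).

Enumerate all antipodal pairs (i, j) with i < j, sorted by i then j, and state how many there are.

count = 5; pairs: (0,2), (1,3), (1,4), (2,4), (2,5)

α = atan 0.55 = 28.81°;  2α = 57.62°
n_0 = (+0.9964, +0.0853)
n_1 = (+0.3800, +0.9250)
n_2 = (-0.8808, +0.4734)
n_3 = (-0.4484, -0.8938)
n_4 = (+0.4611, -0.8873)
n_5 = (+0.8267, -0.5627)
  (0,1): δ = 117.22°  ·
  (0,2): δ = 33.15°  ✓
  (0,3): δ = 58.47°  ·
  (0,4): δ = 112.57°  ·
  (0,5): δ = 140.87°  ·
  (1,2): δ = 95.92°  ·
  (1,3): δ = 4.31°  ✓
  (1,4): δ = 49.79°  ✓
  (1,5): δ = 78.09°  ·
  (2,3): δ = 88.38°  ·
  (2,4): δ = 34.28°  ✓
  (2,5): δ = 5.99°  ✓
  (3,4): δ = 125.90°  ·
  (3,5): δ = 97.60°  ·
  (4,5): δ = 151.70°  ·
antipodal pairs: 5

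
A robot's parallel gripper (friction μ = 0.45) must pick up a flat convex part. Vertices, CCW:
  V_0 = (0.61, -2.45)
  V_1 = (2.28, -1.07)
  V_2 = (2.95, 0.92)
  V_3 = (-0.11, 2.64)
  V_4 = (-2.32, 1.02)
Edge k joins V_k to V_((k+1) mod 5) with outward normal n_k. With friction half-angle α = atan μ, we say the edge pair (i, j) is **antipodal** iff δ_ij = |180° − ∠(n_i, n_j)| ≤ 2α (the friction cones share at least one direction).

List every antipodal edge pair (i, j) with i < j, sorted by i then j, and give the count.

α = atan 0.45 = 24.23°;  2α = 48.46°
n_0 = (+0.6370, -0.7709)
n_1 = (+0.9477, -0.3191)
n_2 = (+0.4900, +0.8717)
n_3 = (-0.5912, +0.8065)
n_4 = (-0.7641, -0.6452)
  (0,1): δ = 148.18°  ·
  (0,2): δ = 68.91°  ·
  (0,3): δ = 3.33°  ✓
  (0,4): δ = 90.61°  ·
  (1,2): δ = 100.73°  ·
  (1,3): δ = 35.15°  ✓
  (1,4): δ = 58.78°  ·
  (2,3): δ = 114.42°  ·
  (2,4): δ = 20.48°  ✓
  (3,4): δ = 86.07°  ·
antipodal pairs: 3

count = 3; pairs: (0,3), (1,3), (2,4)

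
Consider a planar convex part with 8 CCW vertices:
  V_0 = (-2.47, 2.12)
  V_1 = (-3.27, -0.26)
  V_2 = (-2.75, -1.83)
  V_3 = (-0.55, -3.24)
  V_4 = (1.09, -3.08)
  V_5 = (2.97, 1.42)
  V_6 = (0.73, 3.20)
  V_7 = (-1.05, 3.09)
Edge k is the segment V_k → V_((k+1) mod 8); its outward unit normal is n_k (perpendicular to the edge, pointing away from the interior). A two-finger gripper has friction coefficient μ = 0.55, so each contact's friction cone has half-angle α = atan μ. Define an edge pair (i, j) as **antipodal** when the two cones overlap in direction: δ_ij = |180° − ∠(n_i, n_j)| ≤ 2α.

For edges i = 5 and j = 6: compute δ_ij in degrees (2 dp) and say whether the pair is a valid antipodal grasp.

δ = 137.99°, invalid

α = atan 0.55 = 28.81°;  2α = 57.62°
edge 5: e_5 = (-2.24, +1.78);  n_5 = (+0.6221, +0.7829)
edge 6: e_6 = (-1.78, -0.11);  n_6 = (-0.0617, +0.9981)
∠(n_5, n_6) = 42.01°
δ = |180° − 42.01°| = 137.99°
137.99° > 2α = 57.62°  →  invalid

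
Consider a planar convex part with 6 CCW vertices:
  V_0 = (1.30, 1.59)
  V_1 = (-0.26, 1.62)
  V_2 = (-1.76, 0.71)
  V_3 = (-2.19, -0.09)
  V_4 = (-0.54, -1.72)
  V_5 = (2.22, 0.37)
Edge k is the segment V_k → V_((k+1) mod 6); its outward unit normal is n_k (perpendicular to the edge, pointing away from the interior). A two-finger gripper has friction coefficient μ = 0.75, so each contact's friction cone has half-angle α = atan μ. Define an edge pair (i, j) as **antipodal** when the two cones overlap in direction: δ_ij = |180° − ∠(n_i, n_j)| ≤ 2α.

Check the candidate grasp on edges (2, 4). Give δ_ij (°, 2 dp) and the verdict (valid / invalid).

δ = 24.61°, valid

α = atan 0.75 = 36.87°;  2α = 73.74°
edge 2: e_2 = (-0.43, -0.80);  n_2 = (-0.8808, +0.4734)
edge 4: e_4 = (+2.76, +2.09);  n_4 = (+0.6037, -0.7972)
∠(n_2, n_4) = 155.39°
δ = |180° − 155.39°| = 24.61°
24.61° ≤ 2α = 73.74°  →  valid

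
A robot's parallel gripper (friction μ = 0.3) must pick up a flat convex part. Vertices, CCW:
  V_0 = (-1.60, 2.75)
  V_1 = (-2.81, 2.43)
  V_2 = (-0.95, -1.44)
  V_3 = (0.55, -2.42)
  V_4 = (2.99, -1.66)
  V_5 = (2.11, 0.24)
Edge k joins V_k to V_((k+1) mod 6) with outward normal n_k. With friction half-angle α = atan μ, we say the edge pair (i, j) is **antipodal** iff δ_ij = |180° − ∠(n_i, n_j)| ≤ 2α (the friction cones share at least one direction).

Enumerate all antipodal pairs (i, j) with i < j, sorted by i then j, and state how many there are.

count = 5; pairs: (0,3), (1,4), (1,5), (2,4), (2,5)

α = atan 0.3 = 16.70°;  2α = 33.40°
n_0 = (-0.2557, +0.9668)
n_1 = (-0.9013, -0.4332)
n_2 = (-0.5469, -0.8372)
n_3 = (+0.2974, -0.9548)
n_4 = (+0.9074, +0.4203)
n_5 = (+0.5604, +0.8283)
  (0,1): δ = 79.14°  ·
  (0,2): δ = 47.97°  ·
  (0,3): δ = 2.49°  ✓
  (0,4): δ = 100.04°  ·
  (0,5): δ = 131.11°  ·
  (1,2): δ = 148.83°  ·
  (1,3): δ = 98.37°  ·
  (1,4): δ = 0.82°  ✓
  (1,5): δ = 30.25°  ✓
  (2,3): δ = 129.54°  ·
  (2,4): δ = 31.99°  ✓
  (2,5): δ = 0.92°  ✓
  (3,4): δ = 82.45°  ·
  (3,5): δ = 51.38°  ·
  (4,5): δ = 148.93°  ·
antipodal pairs: 5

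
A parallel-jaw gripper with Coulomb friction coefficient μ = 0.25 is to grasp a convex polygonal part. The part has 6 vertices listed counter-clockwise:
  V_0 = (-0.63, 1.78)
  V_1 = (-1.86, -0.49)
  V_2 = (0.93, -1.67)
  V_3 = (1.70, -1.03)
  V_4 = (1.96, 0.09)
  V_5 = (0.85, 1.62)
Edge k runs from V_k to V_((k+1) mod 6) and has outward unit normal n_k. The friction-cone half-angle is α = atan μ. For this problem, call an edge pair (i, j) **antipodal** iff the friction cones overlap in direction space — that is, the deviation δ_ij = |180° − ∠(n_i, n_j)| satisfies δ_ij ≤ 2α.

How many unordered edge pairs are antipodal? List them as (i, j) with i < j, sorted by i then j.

count = 3; pairs: (0,2), (0,3), (1,5)

α = atan 0.25 = 14.04°;  2α = 28.07°
n_0 = (-0.8792, +0.4764)
n_1 = (-0.3895, -0.9210)
n_2 = (+0.6392, -0.7690)
n_3 = (+0.9741, -0.2261)
n_4 = (+0.8094, +0.5872)
n_5 = (+0.1075, +0.9942)
  (0,1): δ = 84.47°  ·
  (0,2): δ = 21.82°  ✓
  (0,3): δ = 15.38°  ✓
  (0,4): δ = 64.41°  ·
  (0,5): δ = 112.28°  ·
  (1,2): δ = 117.34°  ·
  (1,3): δ = 80.14°  ·
  (1,4): δ = 31.11°  ·
  (1,5): δ = 16.76°  ✓
  (2,3): δ = 142.80°  ·
  (2,4): δ = 93.77°  ·
  (2,5): δ = 45.90°  ·
  (3,4): δ = 130.97°  ·
  (3,5): δ = 83.10°  ·
  (4,5): δ = 132.13°  ·
antipodal pairs: 3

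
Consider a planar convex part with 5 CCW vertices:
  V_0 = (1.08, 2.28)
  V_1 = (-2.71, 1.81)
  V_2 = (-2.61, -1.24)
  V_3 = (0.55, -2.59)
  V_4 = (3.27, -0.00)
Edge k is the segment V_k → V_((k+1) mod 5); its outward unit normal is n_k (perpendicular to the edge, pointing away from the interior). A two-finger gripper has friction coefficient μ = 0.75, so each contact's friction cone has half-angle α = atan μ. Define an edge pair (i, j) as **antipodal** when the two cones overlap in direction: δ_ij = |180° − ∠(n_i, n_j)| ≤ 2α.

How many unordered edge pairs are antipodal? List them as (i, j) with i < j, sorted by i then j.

count = 5; pairs: (0,2), (0,3), (1,3), (1,4), (2,4)

α = atan 0.75 = 36.87°;  2α = 73.74°
n_0 = (-0.1231, +0.9924)
n_1 = (-0.9995, -0.0328)
n_2 = (-0.3929, -0.9196)
n_3 = (+0.6896, -0.7242)
n_4 = (+0.7212, +0.6927)
  (0,1): δ = 95.19°  ·
  (0,2): δ = 30.20°  ✓
  (0,3): δ = 36.53°  ✓
  (0,4): δ = 126.78°  ·
  (1,2): δ = 115.01°  ·
  (1,3): δ = 48.28°  ✓
  (1,4): δ = 41.97°  ✓
  (2,3): δ = 113.27°  ·
  (2,4): δ = 23.02°  ✓
  (3,4): δ = 89.75°  ·
antipodal pairs: 5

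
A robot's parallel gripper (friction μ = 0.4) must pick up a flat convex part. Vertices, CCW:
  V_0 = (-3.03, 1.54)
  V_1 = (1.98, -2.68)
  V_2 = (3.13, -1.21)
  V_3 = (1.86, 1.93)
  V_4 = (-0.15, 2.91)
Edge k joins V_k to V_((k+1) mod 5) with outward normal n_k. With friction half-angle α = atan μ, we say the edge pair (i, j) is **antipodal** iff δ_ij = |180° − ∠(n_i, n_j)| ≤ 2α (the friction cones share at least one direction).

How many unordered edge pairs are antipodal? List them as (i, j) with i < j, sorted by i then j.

count = 3; pairs: (0,2), (0,3), (1,4)

α = atan 0.4 = 21.80°;  2α = 43.60°
n_0 = (-0.6442, -0.7648)
n_1 = (+0.7876, -0.6162)
n_2 = (+0.9270, +0.3750)
n_3 = (+0.4382, +0.8989)
n_4 = (-0.4296, +0.9030)
  (0,1): δ = 87.93°  ·
  (0,2): δ = 27.87°  ✓
  (0,3): δ = 14.12°  ✓
  (0,4): δ = 65.55°  ·
  (1,2): δ = 119.94°  ·
  (1,3): δ = 77.96°  ·
  (1,4): δ = 26.52°  ✓
  (2,3): δ = 138.01°  ·
  (2,4): δ = 86.58°  ·
  (3,4): δ = 128.57°  ·
antipodal pairs: 3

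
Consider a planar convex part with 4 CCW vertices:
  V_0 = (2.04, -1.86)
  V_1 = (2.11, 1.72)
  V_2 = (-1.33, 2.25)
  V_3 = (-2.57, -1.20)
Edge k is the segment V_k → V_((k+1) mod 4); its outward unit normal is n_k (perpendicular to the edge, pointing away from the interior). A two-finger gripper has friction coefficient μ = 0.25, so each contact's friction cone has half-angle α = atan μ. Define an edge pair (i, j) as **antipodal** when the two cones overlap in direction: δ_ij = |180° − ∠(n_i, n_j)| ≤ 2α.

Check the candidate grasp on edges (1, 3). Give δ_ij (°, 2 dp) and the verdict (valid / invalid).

δ = 0.61°, valid

α = atan 0.25 = 14.04°;  2α = 28.07°
edge 1: e_1 = (-3.44, +0.53);  n_1 = (+0.1523, +0.9883)
edge 3: e_3 = (+4.61, -0.66);  n_3 = (-0.1417, -0.9899)
∠(n_1, n_3) = 179.39°
δ = |180° − 179.39°| = 0.61°
0.61° ≤ 2α = 28.07°  →  valid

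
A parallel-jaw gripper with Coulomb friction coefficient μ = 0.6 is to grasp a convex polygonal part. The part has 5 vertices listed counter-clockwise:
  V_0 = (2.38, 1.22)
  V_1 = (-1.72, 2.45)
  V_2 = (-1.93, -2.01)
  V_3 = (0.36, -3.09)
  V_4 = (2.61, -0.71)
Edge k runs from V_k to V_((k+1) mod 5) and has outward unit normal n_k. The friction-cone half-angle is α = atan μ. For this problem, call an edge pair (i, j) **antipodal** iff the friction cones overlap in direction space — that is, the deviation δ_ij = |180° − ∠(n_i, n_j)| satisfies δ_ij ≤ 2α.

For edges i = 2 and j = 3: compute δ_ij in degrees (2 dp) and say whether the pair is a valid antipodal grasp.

δ = 108.14°, invalid

α = atan 0.6 = 30.96°;  2α = 61.93°
edge 2: e_2 = (+2.29, -1.08);  n_2 = (-0.4266, -0.9045)
edge 3: e_3 = (+2.25, +2.38);  n_3 = (+0.7267, -0.6870)
∠(n_2, n_3) = 71.86°
δ = |180° − 71.86°| = 108.14°
108.14° > 2α = 61.93°  →  invalid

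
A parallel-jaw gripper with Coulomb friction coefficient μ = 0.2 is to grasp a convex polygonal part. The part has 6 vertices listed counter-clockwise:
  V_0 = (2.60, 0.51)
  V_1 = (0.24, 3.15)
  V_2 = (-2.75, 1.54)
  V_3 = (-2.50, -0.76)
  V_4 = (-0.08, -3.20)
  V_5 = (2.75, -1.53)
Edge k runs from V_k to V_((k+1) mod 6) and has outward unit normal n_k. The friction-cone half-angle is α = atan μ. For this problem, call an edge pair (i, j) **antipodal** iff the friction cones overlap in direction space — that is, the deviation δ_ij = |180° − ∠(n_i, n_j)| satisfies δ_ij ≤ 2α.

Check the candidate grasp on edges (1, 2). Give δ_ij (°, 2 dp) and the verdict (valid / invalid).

α = atan 0.2 = 11.31°;  2α = 22.62°
edge 1: e_1 = (-2.99, -1.61);  n_1 = (-0.4741, +0.8805)
edge 2: e_2 = (+0.25, -2.30);  n_2 = (-0.9941, -0.1081)
∠(n_1, n_2) = 67.90°
δ = |180° − 67.90°| = 112.10°
112.10° > 2α = 22.62°  →  invalid

δ = 112.10°, invalid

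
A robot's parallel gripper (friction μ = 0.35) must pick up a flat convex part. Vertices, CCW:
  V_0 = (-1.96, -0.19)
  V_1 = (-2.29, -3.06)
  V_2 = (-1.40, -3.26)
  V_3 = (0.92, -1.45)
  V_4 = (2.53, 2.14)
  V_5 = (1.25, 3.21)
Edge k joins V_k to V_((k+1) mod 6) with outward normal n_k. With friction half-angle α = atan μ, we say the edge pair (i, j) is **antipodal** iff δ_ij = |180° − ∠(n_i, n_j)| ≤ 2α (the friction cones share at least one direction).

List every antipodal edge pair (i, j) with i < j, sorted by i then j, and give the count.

count = 4; pairs: (0,3), (1,4), (2,5), (3,5)

α = atan 0.35 = 19.29°;  2α = 38.58°
n_0 = (-0.9935, +0.1142)
n_1 = (-0.2193, -0.9757)
n_2 = (+0.6151, -0.7884)
n_3 = (+0.9124, -0.4092)
n_4 = (+0.6414, +0.7672)
n_5 = (-0.7271, +0.6865)
  (0,1): δ = 96.11°  ·
  (0,2): δ = 45.48°  ·
  (0,3): δ = 17.60°  ✓
  (0,4): δ = 56.67°  ·
  (0,5): δ = 143.21°  ·
  (1,2): δ = 129.37°  ·
  (1,3): δ = 101.49°  ·
  (1,4): δ = 27.23°  ✓
  (1,5): δ = 59.31°  ·
  (2,3): δ = 152.12°  ·
  (2,4): δ = 77.85°  ·
  (2,5): δ = 8.69°  ✓
  (3,4): δ = 105.74°  ·
  (3,5): δ = 19.20°  ✓
  (4,5): δ = 93.46°  ·
antipodal pairs: 4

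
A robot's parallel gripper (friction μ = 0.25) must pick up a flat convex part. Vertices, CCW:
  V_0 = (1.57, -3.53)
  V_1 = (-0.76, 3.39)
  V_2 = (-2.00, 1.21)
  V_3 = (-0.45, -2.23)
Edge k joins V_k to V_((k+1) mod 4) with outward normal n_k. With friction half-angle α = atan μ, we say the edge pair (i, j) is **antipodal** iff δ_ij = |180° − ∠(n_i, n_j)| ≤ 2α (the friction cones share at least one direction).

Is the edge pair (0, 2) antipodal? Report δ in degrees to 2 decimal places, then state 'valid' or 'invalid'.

δ = 5.65°, valid

α = atan 0.25 = 14.04°;  2α = 28.07°
edge 0: e_0 = (-2.33, +6.92);  n_0 = (+0.9477, +0.3191)
edge 2: e_2 = (+1.55, -3.44);  n_2 = (-0.9117, -0.4108)
∠(n_0, n_2) = 174.35°
δ = |180° − 174.35°| = 5.65°
5.65° ≤ 2α = 28.07°  →  valid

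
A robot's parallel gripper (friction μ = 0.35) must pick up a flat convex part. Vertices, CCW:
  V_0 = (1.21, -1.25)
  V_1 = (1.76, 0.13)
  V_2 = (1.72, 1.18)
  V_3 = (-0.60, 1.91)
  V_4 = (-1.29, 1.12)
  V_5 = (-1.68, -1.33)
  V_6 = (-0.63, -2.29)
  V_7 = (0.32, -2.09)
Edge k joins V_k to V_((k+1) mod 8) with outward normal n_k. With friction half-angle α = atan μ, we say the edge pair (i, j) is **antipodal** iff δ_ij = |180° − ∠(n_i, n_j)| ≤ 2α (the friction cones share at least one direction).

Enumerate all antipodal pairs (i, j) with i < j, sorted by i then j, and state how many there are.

count = 8; pairs: (0,3), (0,4), (1,4), (2,5), (2,6), (3,6), (3,7), (4,7)

α = atan 0.35 = 19.29°;  2α = 38.58°
n_0 = (+0.9289, -0.3702)
n_1 = (+0.9993, +0.0381)
n_2 = (+0.3001, +0.9539)
n_3 = (-0.7532, +0.6578)
n_4 = (-0.9876, +0.1572)
n_5 = (-0.6748, -0.7380)
n_6 = (+0.2060, -0.9785)
n_7 = (+0.6864, -0.7272)
  (0,1): δ = 156.09°  ·
  (0,2): δ = 85.74°  ·
  (0,3): δ = 19.40°  ✓
  (0,4): δ = 12.69°  ✓
  (0,5): δ = 69.29°  ·
  (0,6): δ = 123.62°  ·
  (0,7): δ = 155.07°  ·
  (1,2): δ = 109.65°  ·
  (1,3): δ = 43.32°  ·
  (1,4): δ = 11.23°  ✓
  (1,5): δ = 45.38°  ·
  (1,6): δ = 99.71°  ·
  (1,7): δ = 131.16°  ·
  (2,3): δ = 113.67°  ·
  (2,4): δ = 81.58°  ·
  (2,5): δ = 24.97°  ✓
  (2,6): δ = 29.36°  ✓
  (2,7): δ = 60.81°  ·
  (3,4): δ = 147.91°  ·
  (3,5): δ = 91.30°  ·
  (3,6): δ = 36.98°  ✓
  (3,7): δ = 5.52°  ✓
  (4,5): δ = 123.39°  ·
  (4,6): δ = 69.07°  ·
  (4,7): δ = 37.61°  ✓
  (5,6): δ = 125.68°  ·
  (5,7): δ = 94.22°  ·
  (6,7): δ = 148.54°  ·
antipodal pairs: 8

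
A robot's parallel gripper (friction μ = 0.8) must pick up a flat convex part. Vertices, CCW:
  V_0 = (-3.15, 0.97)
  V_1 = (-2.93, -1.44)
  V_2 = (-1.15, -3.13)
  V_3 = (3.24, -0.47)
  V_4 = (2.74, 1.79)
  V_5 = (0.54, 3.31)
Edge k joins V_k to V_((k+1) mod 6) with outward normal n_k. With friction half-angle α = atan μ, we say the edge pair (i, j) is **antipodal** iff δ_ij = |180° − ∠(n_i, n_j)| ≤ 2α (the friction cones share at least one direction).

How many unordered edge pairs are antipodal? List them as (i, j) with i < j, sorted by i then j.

count = 9; pairs: (0,2), (0,3), (0,4), (1,3), (1,4), (1,5), (2,4), (2,5), (3,5)

α = atan 0.8 = 38.66°;  2α = 77.32°
n_0 = (-0.9959, -0.0909)
n_1 = (-0.6885, -0.7252)
n_2 = (+0.5182, -0.8553)
n_3 = (+0.9764, +0.2160)
n_4 = (+0.5684, +0.8227)
n_5 = (-0.5355, +0.8445)
  (0,1): δ = 138.73°  ·
  (0,2): δ = 64.00°  ✓
  (0,3): δ = 7.26°  ✓
  (0,4): δ = 50.14°  ✓
  (0,5): δ = 117.16°  ·
  (1,2): δ = 105.27°  ·
  (1,3): δ = 34.01°  ✓
  (1,4): δ = 8.87°  ✓
  (1,5): δ = 75.89°  ✓
  (2,3): δ = 108.74°  ·
  (2,4): δ = 65.85°  ✓
  (2,5): δ = 1.17°  ✓
  (3,4): δ = 137.12°  ·
  (3,5): δ = 70.09°  ✓
  (4,5): δ = 112.98°  ·
antipodal pairs: 9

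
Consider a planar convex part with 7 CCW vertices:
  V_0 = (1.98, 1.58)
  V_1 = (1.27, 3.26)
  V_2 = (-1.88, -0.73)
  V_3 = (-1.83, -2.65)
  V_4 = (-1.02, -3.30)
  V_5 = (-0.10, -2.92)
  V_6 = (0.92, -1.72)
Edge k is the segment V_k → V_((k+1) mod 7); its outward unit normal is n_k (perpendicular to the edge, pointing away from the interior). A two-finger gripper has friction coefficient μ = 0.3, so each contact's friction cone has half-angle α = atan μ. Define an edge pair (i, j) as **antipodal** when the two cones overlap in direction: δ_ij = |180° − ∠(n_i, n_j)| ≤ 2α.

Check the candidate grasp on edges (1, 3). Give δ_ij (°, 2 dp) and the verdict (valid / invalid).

δ = 90.46°, invalid

α = atan 0.3 = 16.70°;  2α = 33.40°
edge 1: e_1 = (-3.15, -3.99);  n_1 = (-0.7849, +0.6196)
edge 3: e_3 = (+0.81, -0.65);  n_3 = (-0.6259, -0.7799)
∠(n_1, n_3) = 89.54°
δ = |180° − 89.54°| = 90.46°
90.46° > 2α = 33.40°  →  invalid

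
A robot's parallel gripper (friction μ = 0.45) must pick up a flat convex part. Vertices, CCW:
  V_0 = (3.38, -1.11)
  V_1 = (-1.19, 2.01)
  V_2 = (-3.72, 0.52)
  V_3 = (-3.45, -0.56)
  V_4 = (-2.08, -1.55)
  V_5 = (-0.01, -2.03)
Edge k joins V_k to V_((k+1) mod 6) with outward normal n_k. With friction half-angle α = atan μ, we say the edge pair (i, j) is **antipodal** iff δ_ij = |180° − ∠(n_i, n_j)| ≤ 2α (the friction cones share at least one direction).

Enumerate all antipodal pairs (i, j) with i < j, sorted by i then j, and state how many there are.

α = atan 0.45 = 24.23°;  2α = 48.46°
n_0 = (+0.5638, +0.8259)
n_1 = (-0.5075, +0.8617)
n_2 = (-0.9701, -0.2425)
n_3 = (-0.5857, -0.8105)
n_4 = (-0.2259, -0.9742)
n_5 = (+0.2619, -0.9651)
  (0,1): δ = 115.18°  ·
  (0,2): δ = 41.64°  ✓
  (0,3): δ = 1.53°  ✓
  (0,4): δ = 21.27°  ✓
  (0,5): δ = 49.51°  ·
  (1,2): δ = 106.46°  ·
  (1,3): δ = 66.35°  ·
  (1,4): δ = 43.55°  ✓
  (1,5): δ = 15.31°  ✓
  (2,3): δ = 139.89°  ·
  (2,4): δ = 117.09°  ·
  (2,5): δ = 88.85°  ·
  (3,4): δ = 157.20°  ·
  (3,5): δ = 128.96°  ·
  (4,5): δ = 151.76°  ·
antipodal pairs: 5

count = 5; pairs: (0,2), (0,3), (0,4), (1,4), (1,5)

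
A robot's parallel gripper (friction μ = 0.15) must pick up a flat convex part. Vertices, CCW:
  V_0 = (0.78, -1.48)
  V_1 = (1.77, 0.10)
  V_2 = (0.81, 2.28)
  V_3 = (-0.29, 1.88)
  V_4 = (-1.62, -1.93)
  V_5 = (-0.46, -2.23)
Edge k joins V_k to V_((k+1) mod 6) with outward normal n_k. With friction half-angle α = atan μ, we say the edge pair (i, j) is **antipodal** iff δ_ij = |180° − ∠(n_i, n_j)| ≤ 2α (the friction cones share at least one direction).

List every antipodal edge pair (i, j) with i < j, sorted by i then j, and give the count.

count = 2; pairs: (0,3), (2,5)

α = atan 0.15 = 8.53°;  2α = 17.06°
n_0 = (+0.8474, -0.5310)
n_1 = (+0.9152, +0.4030)
n_2 = (-0.3417, +0.9398)
n_3 = (-0.9441, +0.3296)
n_4 = (-0.2504, -0.9681)
n_5 = (+0.5175, -0.8557)
  (0,1): δ = 124.16°  ·
  (0,2): δ = 37.95°  ·
  (0,3): δ = 12.83°  ✓
  (0,4): δ = 107.57°  ·
  (0,5): δ = 153.24°  ·
  (1,2): δ = 93.78°  ·
  (1,3): δ = 43.01°  ·
  (1,4): δ = 51.73°  ·
  (1,5): δ = 97.40°  ·
  (2,3): δ = 129.23°  ·
  (2,4): δ = 34.48°  ·
  (2,5): δ = 11.18°  ✓
  (3,4): δ = 85.26°  ·
  (3,5): δ = 39.59°  ·
  (4,5): δ = 134.33°  ·
antipodal pairs: 2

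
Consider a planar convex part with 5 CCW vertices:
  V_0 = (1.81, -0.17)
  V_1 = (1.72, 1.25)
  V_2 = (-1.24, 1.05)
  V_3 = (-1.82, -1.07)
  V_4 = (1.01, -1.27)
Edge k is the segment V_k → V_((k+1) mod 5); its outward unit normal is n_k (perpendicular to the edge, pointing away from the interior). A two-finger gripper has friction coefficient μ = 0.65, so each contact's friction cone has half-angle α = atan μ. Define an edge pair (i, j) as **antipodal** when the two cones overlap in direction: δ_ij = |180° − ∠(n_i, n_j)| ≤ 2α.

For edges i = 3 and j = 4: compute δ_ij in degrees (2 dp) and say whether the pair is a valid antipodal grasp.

α = atan 0.65 = 33.02°;  2α = 66.05°
edge 3: e_3 = (+2.83, -0.20);  n_3 = (-0.0705, -0.9975)
edge 4: e_4 = (+0.80, +1.10);  n_4 = (+0.8087, -0.5882)
∠(n_3, n_4) = 58.02°
δ = |180° − 58.02°| = 121.98°
121.98° > 2α = 66.05°  →  invalid

δ = 121.98°, invalid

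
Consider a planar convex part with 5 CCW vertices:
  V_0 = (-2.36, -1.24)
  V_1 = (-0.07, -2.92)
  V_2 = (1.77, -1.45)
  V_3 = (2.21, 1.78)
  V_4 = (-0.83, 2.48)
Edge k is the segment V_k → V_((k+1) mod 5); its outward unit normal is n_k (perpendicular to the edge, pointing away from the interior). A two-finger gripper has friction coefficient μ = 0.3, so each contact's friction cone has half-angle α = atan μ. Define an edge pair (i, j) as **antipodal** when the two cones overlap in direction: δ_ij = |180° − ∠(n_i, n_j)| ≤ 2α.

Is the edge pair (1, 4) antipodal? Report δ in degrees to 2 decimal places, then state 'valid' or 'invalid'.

δ = 29.02°, valid

α = atan 0.3 = 16.70°;  2α = 33.40°
edge 1: e_1 = (+1.84, +1.47);  n_1 = (+0.6242, -0.7813)
edge 4: e_4 = (-1.53, -3.72);  n_4 = (-0.9248, +0.3804)
∠(n_1, n_4) = 150.98°
δ = |180° − 150.98°| = 29.02°
29.02° ≤ 2α = 33.40°  →  valid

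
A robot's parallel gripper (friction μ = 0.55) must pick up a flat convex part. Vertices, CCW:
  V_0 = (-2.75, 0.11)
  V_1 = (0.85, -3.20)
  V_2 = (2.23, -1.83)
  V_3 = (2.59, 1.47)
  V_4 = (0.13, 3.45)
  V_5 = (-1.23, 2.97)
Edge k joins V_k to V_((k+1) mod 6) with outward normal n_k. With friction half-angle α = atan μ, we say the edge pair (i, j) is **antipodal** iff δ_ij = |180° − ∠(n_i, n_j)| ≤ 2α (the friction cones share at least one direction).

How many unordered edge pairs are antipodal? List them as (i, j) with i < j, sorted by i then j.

count = 5; pairs: (0,2), (0,3), (1,4), (1,5), (2,5)

α = atan 0.55 = 28.81°;  2α = 57.62°
n_0 = (-0.6768, -0.7361)
n_1 = (+0.7045, -0.7097)
n_2 = (+0.9941, -0.1084)
n_3 = (+0.6270, +0.7790)
n_4 = (-0.3328, +0.9430)
n_5 = (-0.8830, +0.4693)
  (0,1): δ = 92.61°  ·
  (0,2): δ = 53.63°  ✓
  (0,3): δ = 3.77°  ✓
  (0,4): δ = 62.04°  ·
  (0,5): δ = 104.61°  ·
  (1,2): δ = 141.02°  ·
  (1,3): δ = 83.62°  ·
  (1,4): δ = 25.35°  ✓
  (1,5): δ = 17.22°  ✓
  (2,3): δ = 122.60°  ·
  (2,4): δ = 64.33°  ·
  (2,5): δ = 21.76°  ✓
  (3,4): δ = 121.73°  ·
  (3,5): δ = 79.16°  ·
  (4,5): δ = 137.43°  ·
antipodal pairs: 5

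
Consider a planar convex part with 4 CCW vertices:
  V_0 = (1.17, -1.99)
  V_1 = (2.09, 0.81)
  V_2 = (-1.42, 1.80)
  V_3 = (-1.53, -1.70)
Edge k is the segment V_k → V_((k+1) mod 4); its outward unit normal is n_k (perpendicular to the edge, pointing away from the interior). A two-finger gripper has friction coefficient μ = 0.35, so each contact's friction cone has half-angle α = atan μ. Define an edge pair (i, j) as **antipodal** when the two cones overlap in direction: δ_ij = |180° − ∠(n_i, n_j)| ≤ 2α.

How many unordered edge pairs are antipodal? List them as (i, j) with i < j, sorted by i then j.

α = atan 0.35 = 19.29°;  2α = 38.58°
n_0 = (+0.9500, -0.3122)
n_1 = (+0.2715, +0.9624)
n_2 = (-0.9995, +0.0314)
n_3 = (-0.1068, -0.9943)
  (0,1): δ = 87.56°  ·
  (0,2): δ = 16.39°  ✓
  (0,3): δ = 102.06°  ·
  (1,2): δ = 76.05°  ·
  (1,3): δ = 9.62°  ✓
  (2,3): δ = 94.33°  ·
antipodal pairs: 2

count = 2; pairs: (0,2), (1,3)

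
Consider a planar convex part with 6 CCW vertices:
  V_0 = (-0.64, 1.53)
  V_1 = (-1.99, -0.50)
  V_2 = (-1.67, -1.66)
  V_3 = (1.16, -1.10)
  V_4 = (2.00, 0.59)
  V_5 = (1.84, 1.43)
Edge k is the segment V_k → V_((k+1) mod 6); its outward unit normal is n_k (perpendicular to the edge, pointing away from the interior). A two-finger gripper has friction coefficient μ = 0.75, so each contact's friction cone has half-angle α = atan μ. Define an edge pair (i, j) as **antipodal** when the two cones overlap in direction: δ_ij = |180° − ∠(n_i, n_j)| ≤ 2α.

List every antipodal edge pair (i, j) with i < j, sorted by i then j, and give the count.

α = atan 0.75 = 36.87°;  2α = 73.74°
n_0 = (-0.8327, +0.5538)
n_1 = (-0.9640, -0.2659)
n_2 = (+0.1941, -0.9810)
n_3 = (+0.8955, -0.4451)
n_4 = (+0.9823, +0.1871)
n_5 = (+0.0403, +0.9992)
  (0,1): δ = 130.95°  ·
  (0,2): δ = 45.18°  ✓
  (0,3): δ = 7.20°  ✓
  (0,4): δ = 44.41°  ✓
  (0,5): δ = 121.32°  ·
  (1,2): δ = 94.23°  ·
  (1,3): δ = 41.85°  ✓
  (1,4): δ = 4.64°  ✓
  (1,5): δ = 72.27°  ✓
  (2,3): δ = 127.62°  ·
  (2,4): δ = 90.41°  ·
  (2,5): δ = 13.50°  ✓
  (3,4): δ = 142.79°  ·
  (3,5): δ = 65.88°  ✓
  (4,5): δ = 103.09°  ·
antipodal pairs: 8

count = 8; pairs: (0,2), (0,3), (0,4), (1,3), (1,4), (1,5), (2,5), (3,5)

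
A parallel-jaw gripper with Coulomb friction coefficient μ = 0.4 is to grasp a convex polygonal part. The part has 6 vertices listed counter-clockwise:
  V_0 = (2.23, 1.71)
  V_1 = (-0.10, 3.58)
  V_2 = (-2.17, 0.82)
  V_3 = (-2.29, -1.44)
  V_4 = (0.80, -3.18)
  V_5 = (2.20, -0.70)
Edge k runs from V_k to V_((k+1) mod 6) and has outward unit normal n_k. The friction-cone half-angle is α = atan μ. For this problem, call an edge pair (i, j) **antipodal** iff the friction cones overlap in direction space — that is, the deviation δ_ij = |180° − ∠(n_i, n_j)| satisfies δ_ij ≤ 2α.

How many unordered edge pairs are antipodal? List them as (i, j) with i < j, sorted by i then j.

α = atan 0.4 = 21.80°;  2α = 43.60°
n_0 = (+0.6259, +0.7799)
n_1 = (-0.8000, +0.6000)
n_2 = (-0.9986, +0.0530)
n_3 = (-0.4907, -0.8713)
n_4 = (+0.8708, -0.4916)
n_5 = (+0.9999, -0.0124)
  (0,1): δ = 88.12°  ·
  (0,2): δ = 54.29°  ·
  (0,3): δ = 9.37°  ✓
  (0,4): δ = 99.30°  ·
  (0,5): δ = 128.04°  ·
  (1,2): δ = 146.17°  ·
  (1,3): δ = 82.51°  ·
  (1,4): δ = 7.42°  ✓
  (1,5): δ = 36.16°  ✓
  (2,3): δ = 116.34°  ·
  (2,4): δ = 26.41°  ✓
  (2,5): δ = 2.33°  ✓
  (3,4): δ = 90.06°  ·
  (3,5): δ = 61.33°  ·
  (4,5): δ = 151.27°  ·
antipodal pairs: 5

count = 5; pairs: (0,3), (1,4), (1,5), (2,4), (2,5)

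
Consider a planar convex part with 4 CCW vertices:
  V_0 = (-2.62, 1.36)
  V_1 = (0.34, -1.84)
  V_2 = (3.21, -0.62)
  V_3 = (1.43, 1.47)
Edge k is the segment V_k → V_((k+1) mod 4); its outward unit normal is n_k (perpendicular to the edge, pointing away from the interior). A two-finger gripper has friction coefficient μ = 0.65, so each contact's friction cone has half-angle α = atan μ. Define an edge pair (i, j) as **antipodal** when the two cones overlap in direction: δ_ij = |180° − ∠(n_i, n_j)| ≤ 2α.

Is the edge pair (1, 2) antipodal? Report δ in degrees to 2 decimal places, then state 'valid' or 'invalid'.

α = atan 0.65 = 33.02°;  2α = 66.05°
edge 1: e_1 = (+2.87, +1.22);  n_1 = (+0.3912, -0.9203)
edge 2: e_2 = (-1.78, +2.09);  n_2 = (+0.7613, +0.6484)
∠(n_1, n_2) = 107.39°
δ = |180° − 107.39°| = 72.61°
72.61° > 2α = 66.05°  →  invalid

δ = 72.61°, invalid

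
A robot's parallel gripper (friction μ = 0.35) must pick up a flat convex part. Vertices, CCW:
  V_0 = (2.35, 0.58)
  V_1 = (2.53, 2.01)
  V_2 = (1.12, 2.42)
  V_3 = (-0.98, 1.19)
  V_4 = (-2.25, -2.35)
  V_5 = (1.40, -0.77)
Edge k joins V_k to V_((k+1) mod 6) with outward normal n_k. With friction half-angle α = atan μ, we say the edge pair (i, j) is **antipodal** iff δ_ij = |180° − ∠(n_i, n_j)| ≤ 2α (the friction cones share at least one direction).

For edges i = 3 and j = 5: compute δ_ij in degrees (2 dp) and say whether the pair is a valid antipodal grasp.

δ = 15.40°, valid

α = atan 0.35 = 19.29°;  2α = 38.58°
edge 3: e_3 = (-1.27, -3.54);  n_3 = (-0.9413, +0.3377)
edge 5: e_5 = (+0.95, +1.35);  n_5 = (+0.8178, -0.5755)
∠(n_3, n_5) = 164.60°
δ = |180° − 164.60°| = 15.40°
15.40° ≤ 2α = 38.58°  →  valid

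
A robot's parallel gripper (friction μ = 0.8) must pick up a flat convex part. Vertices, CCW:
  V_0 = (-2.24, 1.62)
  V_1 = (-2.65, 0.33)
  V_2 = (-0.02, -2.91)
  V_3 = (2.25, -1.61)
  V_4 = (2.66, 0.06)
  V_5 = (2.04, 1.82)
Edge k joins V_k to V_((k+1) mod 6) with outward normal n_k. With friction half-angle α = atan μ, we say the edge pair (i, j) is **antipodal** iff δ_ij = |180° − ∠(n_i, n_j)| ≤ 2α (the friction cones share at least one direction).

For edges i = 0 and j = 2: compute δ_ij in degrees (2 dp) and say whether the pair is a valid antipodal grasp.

α = atan 0.8 = 38.66°;  2α = 77.32°
edge 0: e_0 = (-0.41, -1.29);  n_0 = (-0.9530, +0.3029)
edge 2: e_2 = (+2.27, +1.30);  n_2 = (+0.4970, -0.8678)
∠(n_0, n_2) = 137.43°
δ = |180° − 137.43°| = 42.57°
42.57° ≤ 2α = 77.32°  →  valid

δ = 42.57°, valid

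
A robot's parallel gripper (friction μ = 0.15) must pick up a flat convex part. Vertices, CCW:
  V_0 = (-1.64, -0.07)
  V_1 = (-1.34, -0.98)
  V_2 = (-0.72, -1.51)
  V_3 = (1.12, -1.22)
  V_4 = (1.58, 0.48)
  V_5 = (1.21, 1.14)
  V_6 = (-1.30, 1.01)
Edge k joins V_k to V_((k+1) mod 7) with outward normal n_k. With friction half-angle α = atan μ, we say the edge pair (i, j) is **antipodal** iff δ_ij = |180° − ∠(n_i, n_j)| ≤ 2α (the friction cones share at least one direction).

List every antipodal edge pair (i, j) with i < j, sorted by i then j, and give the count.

α = atan 0.15 = 8.53°;  2α = 17.06°
n_0 = (-0.9497, -0.3131)
n_1 = (-0.6498, -0.7601)
n_2 = (+0.1557, -0.9878)
n_3 = (+0.9653, -0.2612)
n_4 = (+0.8723, +0.4890)
n_5 = (-0.0517, +0.9987)
n_6 = (-0.9538, +0.3003)
  (0,1): δ = 148.77°  ·
  (0,2): δ = 99.29°  ·
  (0,3): δ = 33.39°  ·
  (0,4): δ = 11.03°  ✓
  (0,5): δ = 74.72°  ·
  (0,6): δ = 144.28°  ·
  (1,2): δ = 130.52°  ·
  (1,3): δ = 64.62°  ·
  (1,4): δ = 20.20°  ·
  (1,5): δ = 43.49°  ·
  (1,6): δ = 113.05°  ·
  (2,3): δ = 114.10°  ·
  (2,4): δ = 69.68°  ·
  (2,5): δ = 5.99°  ✓
  (2,6): δ = 63.57°  ·
  (3,4): δ = 135.58°  ·
  (3,5): δ = 71.89°  ·
  (3,6): δ = 2.33°  ✓
  (4,5): δ = 116.31°  ·
  (4,6): δ = 46.75°  ·
  (5,6): δ = 110.44°  ·
antipodal pairs: 3

count = 3; pairs: (0,4), (2,5), (3,6)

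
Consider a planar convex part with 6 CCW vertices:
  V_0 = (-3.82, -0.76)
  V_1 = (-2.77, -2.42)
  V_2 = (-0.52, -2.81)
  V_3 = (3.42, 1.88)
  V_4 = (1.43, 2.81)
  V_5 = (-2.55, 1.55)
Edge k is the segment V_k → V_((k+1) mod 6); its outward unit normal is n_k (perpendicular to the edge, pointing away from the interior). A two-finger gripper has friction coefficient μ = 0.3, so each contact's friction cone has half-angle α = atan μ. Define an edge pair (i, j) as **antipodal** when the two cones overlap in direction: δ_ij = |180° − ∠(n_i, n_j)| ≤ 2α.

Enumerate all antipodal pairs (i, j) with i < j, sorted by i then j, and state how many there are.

α = atan 0.3 = 16.70°;  2α = 33.40°
n_0 = (-0.8451, -0.5346)
n_1 = (-0.1708, -0.9853)
n_2 = (+0.7657, -0.6432)
n_3 = (+0.4234, +0.9060)
n_4 = (-0.3018, +0.9534)
n_5 = (-0.8763, +0.4818)
  (0,1): δ = 132.15°  ·
  (0,2): δ = 72.35°  ·
  (0,3): δ = 32.64°  ✓
  (0,4): δ = 75.25°  ·
  (0,5): δ = 118.88°  ·
  (1,2): δ = 120.20°  ·
  (1,3): δ = 15.21°  ✓
  (1,4): δ = 27.40°  ✓
  (1,5): δ = 71.03°  ·
  (2,3): δ = 75.02°  ·
  (2,4): δ = 32.40°  ✓
  (2,5): δ = 11.23°  ✓
  (3,4): δ = 137.38°  ·
  (3,5): δ = 93.75°  ·
  (4,5): δ = 136.37°  ·
antipodal pairs: 5

count = 5; pairs: (0,3), (1,3), (1,4), (2,4), (2,5)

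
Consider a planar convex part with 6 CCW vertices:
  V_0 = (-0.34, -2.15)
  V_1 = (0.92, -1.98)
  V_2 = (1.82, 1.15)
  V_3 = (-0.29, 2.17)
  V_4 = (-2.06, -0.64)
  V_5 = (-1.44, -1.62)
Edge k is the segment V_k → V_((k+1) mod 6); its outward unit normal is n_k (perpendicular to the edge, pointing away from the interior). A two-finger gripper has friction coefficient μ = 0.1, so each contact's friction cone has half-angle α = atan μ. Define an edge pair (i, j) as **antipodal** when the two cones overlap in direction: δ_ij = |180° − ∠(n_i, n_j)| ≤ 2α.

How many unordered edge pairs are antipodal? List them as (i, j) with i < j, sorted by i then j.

count = 1; pairs: (2,5)

α = atan 0.1 = 5.71°;  2α = 11.42°
n_0 = (+0.1337, -0.9910)
n_1 = (+0.9611, -0.2763)
n_2 = (+0.4352, +0.9003)
n_3 = (-0.8461, +0.5330)
n_4 = (-0.8451, -0.5346)
n_5 = (-0.4341, -0.9009)
  (0,1): δ = 113.73°  ·
  (0,2): δ = 33.48°  ·
  (0,3): δ = 50.11°  ·
  (0,4): δ = 114.64°  ·
  (0,5): δ = 146.59°  ·
  (1,2): δ = 99.76°  ·
  (1,3): δ = 16.16°  ·
  (1,4): δ = 48.36°  ·
  (1,5): δ = 80.32°  ·
  (2,3): δ = 96.41°  ·
  (2,4): δ = 31.88°  ·
  (2,5): δ = 0.07°  ✓
  (3,4): δ = 115.47°  ·
  (3,5): δ = 83.52°  ·
  (4,5): δ = 148.05°  ·
antipodal pairs: 1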